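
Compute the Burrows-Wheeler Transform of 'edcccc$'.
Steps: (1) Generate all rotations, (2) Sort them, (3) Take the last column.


Rotations (sorted):
  0: $edcccc -> last char: c
  1: c$edccc -> last char: c
  2: cc$edcc -> last char: c
  3: ccc$edc -> last char: c
  4: cccc$ed -> last char: d
  5: dcccc$e -> last char: e
  6: edcccc$ -> last char: $


BWT = ccccde$


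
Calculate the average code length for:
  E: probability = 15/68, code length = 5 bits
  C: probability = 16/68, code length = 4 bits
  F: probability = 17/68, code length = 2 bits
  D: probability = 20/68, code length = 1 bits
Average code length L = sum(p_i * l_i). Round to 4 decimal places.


Weighted contributions p_i * l_i:
  E: (15/68) * 5 = 75/68
  C: (16/68) * 4 = 64/68
  F: (17/68) * 2 = 34/68
  D: (20/68) * 1 = 20/68
Sum = (75 + 64 + 34 + 20)/68 = 193/68

L = 193/68 = 2.8382 bits/symbol


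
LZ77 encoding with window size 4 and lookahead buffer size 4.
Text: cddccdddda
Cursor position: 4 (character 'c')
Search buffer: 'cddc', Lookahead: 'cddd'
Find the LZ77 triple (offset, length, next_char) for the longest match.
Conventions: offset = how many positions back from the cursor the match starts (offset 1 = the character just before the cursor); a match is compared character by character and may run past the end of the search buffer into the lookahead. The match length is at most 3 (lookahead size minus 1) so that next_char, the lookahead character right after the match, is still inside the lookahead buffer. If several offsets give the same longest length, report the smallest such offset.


Try each offset into the search buffer:
  offset=1 (pos 3, char 'c'): match length 1
  offset=2 (pos 2, char 'd'): match length 0
  offset=3 (pos 1, char 'd'): match length 0
  offset=4 (pos 0, char 'c'): match length 3
Longest match has length 3 at offset 4.
next_char = character at position 4 + 3 = 7 -> 'd'

Best match: offset=4, length=3 (matching 'cdd' starting at position 0)
LZ77 triple: (4, 3, 'd')


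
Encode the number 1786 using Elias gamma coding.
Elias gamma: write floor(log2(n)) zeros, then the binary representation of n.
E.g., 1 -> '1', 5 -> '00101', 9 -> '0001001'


num_bits = floor(log2(1786)) + 1 = 11
leading_zeros = num_bits - 1 = 10
binary(1786) = 11011111010

Elias gamma(1786) = '0000000000' + '11011111010' = 000000000011011111010 (21 bits)


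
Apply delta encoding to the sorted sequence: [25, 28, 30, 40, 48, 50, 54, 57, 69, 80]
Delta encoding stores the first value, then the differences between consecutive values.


First value: 25
Deltas:
  28 - 25 = 3
  30 - 28 = 2
  40 - 30 = 10
  48 - 40 = 8
  50 - 48 = 2
  54 - 50 = 4
  57 - 54 = 3
  69 - 57 = 12
  80 - 69 = 11


Delta encoded: [25, 3, 2, 10, 8, 2, 4, 3, 12, 11]


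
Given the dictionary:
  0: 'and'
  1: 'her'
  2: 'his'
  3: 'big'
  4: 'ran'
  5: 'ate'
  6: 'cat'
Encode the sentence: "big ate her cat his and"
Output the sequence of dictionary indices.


Look up each word in the dictionary:
  'big' -> 3
  'ate' -> 5
  'her' -> 1
  'cat' -> 6
  'his' -> 2
  'and' -> 0

Encoded: [3, 5, 1, 6, 2, 0]


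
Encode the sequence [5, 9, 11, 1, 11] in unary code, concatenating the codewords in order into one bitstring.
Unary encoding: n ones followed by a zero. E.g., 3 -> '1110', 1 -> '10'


Encode each number as n ones followed by a terminating 0:
  5 -> 111110 (6 bits)
  9 -> 1111111110 (10 bits)
  11 -> 111111111110 (12 bits)
  1 -> 10 (2 bits)
  11 -> 111111111110 (12 bits)
Total length = 6 + 10 + 12 + 2 + 12 = 42 bits.

Unary([5, 9, 11, 1, 11]) = 111110111111111011111111111010111111111110 (42 bits)


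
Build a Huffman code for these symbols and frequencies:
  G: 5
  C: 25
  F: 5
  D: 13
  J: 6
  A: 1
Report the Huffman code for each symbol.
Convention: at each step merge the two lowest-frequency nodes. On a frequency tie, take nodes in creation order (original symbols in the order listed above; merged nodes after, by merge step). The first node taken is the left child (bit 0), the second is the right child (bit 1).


Huffman tree construction:
Step 1: Merge A(1) + G(5) = 6
Step 2: Merge F(5) + J(6) = 11
Step 3: Merge (A+G)(6) + (F+J)(11) = 17
Step 4: Merge D(13) + ((A+G)+(F+J))(17) = 30
Step 5: Merge C(25) + (D+((A+G)+(F+J)))(30) = 55
Read each symbol's code off the tree from the root (left child = 0, right child = 1).

Codes:
  G: 1101 (length 4)
  C: 0 (length 1)
  F: 1110 (length 4)
  D: 10 (length 2)
  J: 1111 (length 4)
  A: 1100 (length 4)
Average code length: 119/55 = 2.1636 bits/symbol


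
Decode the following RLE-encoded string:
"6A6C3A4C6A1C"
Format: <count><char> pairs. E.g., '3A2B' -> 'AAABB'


Expanding each <count><char> pair:
  6A -> 'AAAAAA'
  6C -> 'CCCCCC'
  3A -> 'AAA'
  4C -> 'CCCC'
  6A -> 'AAAAAA'
  1C -> 'C'

Decoded = AAAAAACCCCCCAAACCCCAAAAAAC


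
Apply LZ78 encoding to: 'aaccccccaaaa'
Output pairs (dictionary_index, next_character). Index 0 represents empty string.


LZ78 encoding steps:
Dictionary: {0: ''}
Step 1: w='' (idx 0), next='a' -> output (0, 'a'), add 'a' as idx 1
Step 2: w='a' (idx 1), next='c' -> output (1, 'c'), add 'ac' as idx 2
Step 3: w='' (idx 0), next='c' -> output (0, 'c'), add 'c' as idx 3
Step 4: w='c' (idx 3), next='c' -> output (3, 'c'), add 'cc' as idx 4
Step 5: w='cc' (idx 4), next='a' -> output (4, 'a'), add 'cca' as idx 5
Step 6: w='a' (idx 1), next='a' -> output (1, 'a'), add 'aa' as idx 6
Step 7: w='a' (idx 1), end of input -> output (1, '')


Encoded: [(0, 'a'), (1, 'c'), (0, 'c'), (3, 'c'), (4, 'a'), (1, 'a'), (1, '')]


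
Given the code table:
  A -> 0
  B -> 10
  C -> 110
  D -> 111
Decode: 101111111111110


Decoding:
10 -> B
111 -> D
111 -> D
111 -> D
111 -> D
0 -> A


Result: BDDDDA


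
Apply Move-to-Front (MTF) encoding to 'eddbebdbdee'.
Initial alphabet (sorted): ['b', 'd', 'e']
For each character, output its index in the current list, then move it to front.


MTF encoding:
'e': index 2 in ['b', 'd', 'e'] -> ['e', 'b', 'd']
'd': index 2 in ['e', 'b', 'd'] -> ['d', 'e', 'b']
'd': index 0 in ['d', 'e', 'b'] -> ['d', 'e', 'b']
'b': index 2 in ['d', 'e', 'b'] -> ['b', 'd', 'e']
'e': index 2 in ['b', 'd', 'e'] -> ['e', 'b', 'd']
'b': index 1 in ['e', 'b', 'd'] -> ['b', 'e', 'd']
'd': index 2 in ['b', 'e', 'd'] -> ['d', 'b', 'e']
'b': index 1 in ['d', 'b', 'e'] -> ['b', 'd', 'e']
'd': index 1 in ['b', 'd', 'e'] -> ['d', 'b', 'e']
'e': index 2 in ['d', 'b', 'e'] -> ['e', 'd', 'b']
'e': index 0 in ['e', 'd', 'b'] -> ['e', 'd', 'b']


Output: [2, 2, 0, 2, 2, 1, 2, 1, 1, 2, 0]


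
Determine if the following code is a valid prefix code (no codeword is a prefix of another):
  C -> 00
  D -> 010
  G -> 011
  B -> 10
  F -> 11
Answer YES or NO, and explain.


Checking each pair (does one codeword prefix another?):
  C='00' vs D='010': no prefix
  C='00' vs G='011': no prefix
  C='00' vs B='10': no prefix
  C='00' vs F='11': no prefix
  D='010' vs C='00': no prefix
  D='010' vs G='011': no prefix
  D='010' vs B='10': no prefix
  D='010' vs F='11': no prefix
  G='011' vs C='00': no prefix
  G='011' vs D='010': no prefix
  G='011' vs B='10': no prefix
  G='011' vs F='11': no prefix
  B='10' vs C='00': no prefix
  B='10' vs D='010': no prefix
  B='10' vs G='011': no prefix
  B='10' vs F='11': no prefix
  F='11' vs C='00': no prefix
  F='11' vs D='010': no prefix
  F='11' vs G='011': no prefix
  F='11' vs B='10': no prefix
No violation found over all pairs.

YES -- this is a valid prefix code. No codeword is a prefix of any other codeword.


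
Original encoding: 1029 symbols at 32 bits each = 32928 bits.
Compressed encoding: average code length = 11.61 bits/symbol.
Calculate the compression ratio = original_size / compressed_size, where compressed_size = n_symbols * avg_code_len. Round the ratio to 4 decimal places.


original_size = n_symbols * orig_bits = 1029 * 32 = 32928 bits
compressed_size = n_symbols * avg_code_len = 1029 * 11.61 = 11946.69 bits
ratio = original_size / compressed_size = 32928 / 11946.69 = 2.7562

Compression ratio = 2.7562


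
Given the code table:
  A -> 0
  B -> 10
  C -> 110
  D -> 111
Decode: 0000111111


Decoding:
0 -> A
0 -> A
0 -> A
0 -> A
111 -> D
111 -> D


Result: AAAADD


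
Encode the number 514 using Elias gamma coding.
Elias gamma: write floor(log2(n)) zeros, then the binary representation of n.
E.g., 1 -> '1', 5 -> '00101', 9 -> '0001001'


num_bits = floor(log2(514)) + 1 = 10
leading_zeros = num_bits - 1 = 9
binary(514) = 1000000010

Elias gamma(514) = '000000000' + '1000000010' = 0000000001000000010 (19 bits)


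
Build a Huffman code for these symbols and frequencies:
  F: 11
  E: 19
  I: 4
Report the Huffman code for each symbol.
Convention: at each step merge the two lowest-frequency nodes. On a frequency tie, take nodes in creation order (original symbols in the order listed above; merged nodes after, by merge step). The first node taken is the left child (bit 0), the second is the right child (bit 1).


Huffman tree construction:
Step 1: Merge I(4) + F(11) = 15
Step 2: Merge (I+F)(15) + E(19) = 34
Read each symbol's code off the tree from the root (left child = 0, right child = 1).

Codes:
  F: 01 (length 2)
  E: 1 (length 1)
  I: 00 (length 2)
Average code length: 49/34 = 1.4412 bits/symbol


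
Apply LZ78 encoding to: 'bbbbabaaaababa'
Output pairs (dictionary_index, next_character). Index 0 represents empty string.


LZ78 encoding steps:
Dictionary: {0: ''}
Step 1: w='' (idx 0), next='b' -> output (0, 'b'), add 'b' as idx 1
Step 2: w='b' (idx 1), next='b' -> output (1, 'b'), add 'bb' as idx 2
Step 3: w='b' (idx 1), next='a' -> output (1, 'a'), add 'ba' as idx 3
Step 4: w='ba' (idx 3), next='a' -> output (3, 'a'), add 'baa' as idx 4
Step 5: w='' (idx 0), next='a' -> output (0, 'a'), add 'a' as idx 5
Step 6: w='a' (idx 5), next='b' -> output (5, 'b'), add 'ab' as idx 6
Step 7: w='ab' (idx 6), next='a' -> output (6, 'a'), add 'aba' as idx 7


Encoded: [(0, 'b'), (1, 'b'), (1, 'a'), (3, 'a'), (0, 'a'), (5, 'b'), (6, 'a')]


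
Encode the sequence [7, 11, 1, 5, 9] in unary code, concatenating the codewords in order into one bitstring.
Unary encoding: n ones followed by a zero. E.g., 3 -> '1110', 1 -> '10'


Encode each number as n ones followed by a terminating 0:
  7 -> 11111110 (8 bits)
  11 -> 111111111110 (12 bits)
  1 -> 10 (2 bits)
  5 -> 111110 (6 bits)
  9 -> 1111111110 (10 bits)
Total length = 8 + 12 + 2 + 6 + 10 = 38 bits.

Unary([7, 11, 1, 5, 9]) = 11111110111111111110101111101111111110 (38 bits)


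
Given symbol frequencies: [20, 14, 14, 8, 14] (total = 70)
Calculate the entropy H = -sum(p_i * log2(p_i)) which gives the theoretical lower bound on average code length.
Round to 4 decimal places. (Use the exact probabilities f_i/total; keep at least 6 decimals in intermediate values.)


Per-symbol terms -p_i * log2(p_i) with p_i = f_i/70:
  p = 20/70 = 0.285714: log2(p) = -1.807355, -p*log2(p) = 0.516387
  p = 14/70 = 0.200000: log2(p) = -2.321928, -p*log2(p) = 0.464386
  p = 14/70 = 0.200000: log2(p) = -2.321928, -p*log2(p) = 0.464386
  p = 8/70 = 0.114286: log2(p) = -3.129283, -p*log2(p) = 0.357632
  p = 14/70 = 0.200000: log2(p) = -2.321928, -p*log2(p) = 0.464386
H = 0.516387 + 0.464386 + 0.464386 + 0.357632 + 0.464386 = 2.267177

H = 2.2672 bits/symbol


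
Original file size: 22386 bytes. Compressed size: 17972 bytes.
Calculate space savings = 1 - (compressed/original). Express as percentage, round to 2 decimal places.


ratio = compressed/original = 17972/22386 = 0.802823
savings = 1 - ratio = 1 - 0.802823 = 0.197177
as a percentage: 0.197177 * 100 = 19.72%

Space savings = 1 - 17972/22386 = 19.72%


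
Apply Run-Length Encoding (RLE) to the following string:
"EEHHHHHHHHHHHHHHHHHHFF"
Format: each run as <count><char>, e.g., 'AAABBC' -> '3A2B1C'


Scanning runs left to right:
  i=0: run of 'E' x 2 -> '2E'
  i=2: run of 'H' x 18 -> '18H'
  i=20: run of 'F' x 2 -> '2F'

RLE = 2E18H2F


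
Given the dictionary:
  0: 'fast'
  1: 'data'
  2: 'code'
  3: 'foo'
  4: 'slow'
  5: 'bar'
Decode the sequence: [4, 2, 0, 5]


Look up each index in the dictionary:
  4 -> 'slow'
  2 -> 'code'
  0 -> 'fast'
  5 -> 'bar'

Decoded: "slow code fast bar"


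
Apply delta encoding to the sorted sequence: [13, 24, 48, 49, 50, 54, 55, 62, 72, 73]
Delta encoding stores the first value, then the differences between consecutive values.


First value: 13
Deltas:
  24 - 13 = 11
  48 - 24 = 24
  49 - 48 = 1
  50 - 49 = 1
  54 - 50 = 4
  55 - 54 = 1
  62 - 55 = 7
  72 - 62 = 10
  73 - 72 = 1


Delta encoded: [13, 11, 24, 1, 1, 4, 1, 7, 10, 1]


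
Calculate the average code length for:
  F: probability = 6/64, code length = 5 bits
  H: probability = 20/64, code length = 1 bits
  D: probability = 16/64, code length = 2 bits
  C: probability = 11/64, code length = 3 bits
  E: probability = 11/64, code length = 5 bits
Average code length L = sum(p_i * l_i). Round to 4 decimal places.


Weighted contributions p_i * l_i:
  F: (6/64) * 5 = 30/64
  H: (20/64) * 1 = 20/64
  D: (16/64) * 2 = 32/64
  C: (11/64) * 3 = 33/64
  E: (11/64) * 5 = 55/64
Sum = (30 + 20 + 32 + 33 + 55)/64 = 170/64

L = 170/64 = 2.6563 bits/symbol


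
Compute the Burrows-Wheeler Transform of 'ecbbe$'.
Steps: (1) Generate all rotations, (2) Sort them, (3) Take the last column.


Rotations (sorted):
  0: $ecbbe -> last char: e
  1: bbe$ec -> last char: c
  2: be$ecb -> last char: b
  3: cbbe$e -> last char: e
  4: e$ecbb -> last char: b
  5: ecbbe$ -> last char: $


BWT = ecbeb$


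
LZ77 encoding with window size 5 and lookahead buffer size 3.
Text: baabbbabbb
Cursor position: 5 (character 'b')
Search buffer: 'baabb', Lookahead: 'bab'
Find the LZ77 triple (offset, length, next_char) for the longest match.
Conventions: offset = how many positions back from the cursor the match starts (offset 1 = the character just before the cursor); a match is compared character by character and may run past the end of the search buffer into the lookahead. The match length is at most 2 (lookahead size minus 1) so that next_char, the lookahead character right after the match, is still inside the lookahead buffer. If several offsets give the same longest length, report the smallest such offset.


Try each offset into the search buffer:
  offset=1 (pos 4, char 'b'): match length 1
  offset=2 (pos 3, char 'b'): match length 1
  offset=3 (pos 2, char 'a'): match length 0
  offset=4 (pos 1, char 'a'): match length 0
  offset=5 (pos 0, char 'b'): match length 2
Longest match has length 2 at offset 5.
next_char = character at position 5 + 2 = 7 -> 'b'

Best match: offset=5, length=2 (matching 'ba' starting at position 0)
LZ77 triple: (5, 2, 'b')


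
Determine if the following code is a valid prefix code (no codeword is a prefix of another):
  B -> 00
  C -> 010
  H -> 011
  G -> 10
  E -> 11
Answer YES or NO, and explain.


Checking each pair (does one codeword prefix another?):
  B='00' vs C='010': no prefix
  B='00' vs H='011': no prefix
  B='00' vs G='10': no prefix
  B='00' vs E='11': no prefix
  C='010' vs B='00': no prefix
  C='010' vs H='011': no prefix
  C='010' vs G='10': no prefix
  C='010' vs E='11': no prefix
  H='011' vs B='00': no prefix
  H='011' vs C='010': no prefix
  H='011' vs G='10': no prefix
  H='011' vs E='11': no prefix
  G='10' vs B='00': no prefix
  G='10' vs C='010': no prefix
  G='10' vs H='011': no prefix
  G='10' vs E='11': no prefix
  E='11' vs B='00': no prefix
  E='11' vs C='010': no prefix
  E='11' vs H='011': no prefix
  E='11' vs G='10': no prefix
No violation found over all pairs.

YES -- this is a valid prefix code. No codeword is a prefix of any other codeword.


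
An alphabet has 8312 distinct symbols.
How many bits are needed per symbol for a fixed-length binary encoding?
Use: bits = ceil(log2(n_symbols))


log2(8312) = 13.021
Bracket: 2^13 = 8192 < 8312 <= 2^14 = 16384
So ceil(log2(8312)) = 14

bits = ceil(log2(8312)) = ceil(13.021) = 14 bits


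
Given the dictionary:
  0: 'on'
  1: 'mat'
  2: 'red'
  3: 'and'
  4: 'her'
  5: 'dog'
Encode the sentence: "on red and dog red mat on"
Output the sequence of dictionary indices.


Look up each word in the dictionary:
  'on' -> 0
  'red' -> 2
  'and' -> 3
  'dog' -> 5
  'red' -> 2
  'mat' -> 1
  'on' -> 0

Encoded: [0, 2, 3, 5, 2, 1, 0]


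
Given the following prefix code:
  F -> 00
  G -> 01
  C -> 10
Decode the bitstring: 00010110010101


Decoding step by step:
Bits 00 -> F
Bits 01 -> G
Bits 01 -> G
Bits 10 -> C
Bits 01 -> G
Bits 01 -> G
Bits 01 -> G


Decoded message: FGGCGGG


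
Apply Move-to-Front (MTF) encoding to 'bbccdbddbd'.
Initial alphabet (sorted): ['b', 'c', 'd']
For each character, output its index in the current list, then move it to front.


MTF encoding:
'b': index 0 in ['b', 'c', 'd'] -> ['b', 'c', 'd']
'b': index 0 in ['b', 'c', 'd'] -> ['b', 'c', 'd']
'c': index 1 in ['b', 'c', 'd'] -> ['c', 'b', 'd']
'c': index 0 in ['c', 'b', 'd'] -> ['c', 'b', 'd']
'd': index 2 in ['c', 'b', 'd'] -> ['d', 'c', 'b']
'b': index 2 in ['d', 'c', 'b'] -> ['b', 'd', 'c']
'd': index 1 in ['b', 'd', 'c'] -> ['d', 'b', 'c']
'd': index 0 in ['d', 'b', 'c'] -> ['d', 'b', 'c']
'b': index 1 in ['d', 'b', 'c'] -> ['b', 'd', 'c']
'd': index 1 in ['b', 'd', 'c'] -> ['d', 'b', 'c']


Output: [0, 0, 1, 0, 2, 2, 1, 0, 1, 1]


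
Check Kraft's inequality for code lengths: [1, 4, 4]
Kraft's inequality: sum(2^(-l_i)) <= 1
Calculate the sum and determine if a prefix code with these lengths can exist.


Sum = 2^(-1) + 2^(-4) + 2^(-4)
    = 0.5 + 0.0625 + 0.0625
    = 10/16 = 0.625
Since 0.625 <= 1, Kraft's inequality IS satisfied.
A prefix code with these lengths CAN exist.

Kraft sum = 0.625. Satisfied.


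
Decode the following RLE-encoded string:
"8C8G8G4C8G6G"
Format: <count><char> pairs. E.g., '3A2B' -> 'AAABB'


Expanding each <count><char> pair:
  8C -> 'CCCCCCCC'
  8G -> 'GGGGGGGG'
  8G -> 'GGGGGGGG'
  4C -> 'CCCC'
  8G -> 'GGGGGGGG'
  6G -> 'GGGGGG'

Decoded = CCCCCCCCGGGGGGGGGGGGGGGGCCCCGGGGGGGGGGGGGG


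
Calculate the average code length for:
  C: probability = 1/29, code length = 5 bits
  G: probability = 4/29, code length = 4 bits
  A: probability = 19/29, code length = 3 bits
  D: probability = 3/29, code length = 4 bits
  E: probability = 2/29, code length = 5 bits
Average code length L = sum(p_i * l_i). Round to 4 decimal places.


Weighted contributions p_i * l_i:
  C: (1/29) * 5 = 5/29
  G: (4/29) * 4 = 16/29
  A: (19/29) * 3 = 57/29
  D: (3/29) * 4 = 12/29
  E: (2/29) * 5 = 10/29
Sum = (5 + 16 + 57 + 12 + 10)/29 = 100/29

L = 100/29 = 3.4483 bits/symbol


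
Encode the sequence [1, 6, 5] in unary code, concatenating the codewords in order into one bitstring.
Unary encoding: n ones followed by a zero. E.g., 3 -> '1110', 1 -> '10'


Encode each number as n ones followed by a terminating 0:
  1 -> 10 (2 bits)
  6 -> 1111110 (7 bits)
  5 -> 111110 (6 bits)
Total length = 2 + 7 + 6 = 15 bits.

Unary([1, 6, 5]) = 101111110111110 (15 bits)


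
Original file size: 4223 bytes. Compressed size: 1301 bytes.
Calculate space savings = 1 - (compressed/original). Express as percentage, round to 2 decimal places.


ratio = compressed/original = 1301/4223 = 0.308075
savings = 1 - ratio = 1 - 0.308075 = 0.691925
as a percentage: 0.691925 * 100 = 69.19%

Space savings = 1 - 1301/4223 = 69.19%


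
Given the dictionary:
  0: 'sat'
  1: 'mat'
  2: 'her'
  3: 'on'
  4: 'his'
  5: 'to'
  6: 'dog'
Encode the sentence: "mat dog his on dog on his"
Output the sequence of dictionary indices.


Look up each word in the dictionary:
  'mat' -> 1
  'dog' -> 6
  'his' -> 4
  'on' -> 3
  'dog' -> 6
  'on' -> 3
  'his' -> 4

Encoded: [1, 6, 4, 3, 6, 3, 4]


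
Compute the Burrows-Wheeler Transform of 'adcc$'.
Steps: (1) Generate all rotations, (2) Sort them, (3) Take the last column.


Rotations (sorted):
  0: $adcc -> last char: c
  1: adcc$ -> last char: $
  2: c$adc -> last char: c
  3: cc$ad -> last char: d
  4: dcc$a -> last char: a


BWT = c$cda


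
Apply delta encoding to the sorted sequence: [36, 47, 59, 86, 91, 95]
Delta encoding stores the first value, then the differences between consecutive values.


First value: 36
Deltas:
  47 - 36 = 11
  59 - 47 = 12
  86 - 59 = 27
  91 - 86 = 5
  95 - 91 = 4


Delta encoded: [36, 11, 12, 27, 5, 4]


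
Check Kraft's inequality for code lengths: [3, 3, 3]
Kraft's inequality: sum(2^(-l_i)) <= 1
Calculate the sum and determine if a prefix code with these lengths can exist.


Sum = 2^(-3) + 2^(-3) + 2^(-3)
    = 0.125 + 0.125 + 0.125
    = 3/8 = 0.375
Since 0.375 <= 1, Kraft's inequality IS satisfied.
A prefix code with these lengths CAN exist.

Kraft sum = 0.375. Satisfied.


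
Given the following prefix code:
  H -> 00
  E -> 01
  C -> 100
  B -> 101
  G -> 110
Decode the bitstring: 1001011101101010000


Decoding step by step:
Bits 100 -> C
Bits 101 -> B
Bits 110 -> G
Bits 110 -> G
Bits 101 -> B
Bits 00 -> H
Bits 00 -> H


Decoded message: CBGGBHH


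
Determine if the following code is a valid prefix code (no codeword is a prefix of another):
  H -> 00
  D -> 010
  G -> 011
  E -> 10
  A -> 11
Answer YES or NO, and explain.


Checking each pair (does one codeword prefix another?):
  H='00' vs D='010': no prefix
  H='00' vs G='011': no prefix
  H='00' vs E='10': no prefix
  H='00' vs A='11': no prefix
  D='010' vs H='00': no prefix
  D='010' vs G='011': no prefix
  D='010' vs E='10': no prefix
  D='010' vs A='11': no prefix
  G='011' vs H='00': no prefix
  G='011' vs D='010': no prefix
  G='011' vs E='10': no prefix
  G='011' vs A='11': no prefix
  E='10' vs H='00': no prefix
  E='10' vs D='010': no prefix
  E='10' vs G='011': no prefix
  E='10' vs A='11': no prefix
  A='11' vs H='00': no prefix
  A='11' vs D='010': no prefix
  A='11' vs G='011': no prefix
  A='11' vs E='10': no prefix
No violation found over all pairs.

YES -- this is a valid prefix code. No codeword is a prefix of any other codeword.


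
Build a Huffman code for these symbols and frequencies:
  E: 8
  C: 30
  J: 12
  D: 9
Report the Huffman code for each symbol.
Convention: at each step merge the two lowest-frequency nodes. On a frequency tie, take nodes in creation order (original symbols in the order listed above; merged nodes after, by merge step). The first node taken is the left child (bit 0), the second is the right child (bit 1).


Huffman tree construction:
Step 1: Merge E(8) + D(9) = 17
Step 2: Merge J(12) + (E+D)(17) = 29
Step 3: Merge (J+(E+D))(29) + C(30) = 59
Read each symbol's code off the tree from the root (left child = 0, right child = 1).

Codes:
  E: 010 (length 3)
  C: 1 (length 1)
  J: 00 (length 2)
  D: 011 (length 3)
Average code length: 105/59 = 1.7797 bits/symbol


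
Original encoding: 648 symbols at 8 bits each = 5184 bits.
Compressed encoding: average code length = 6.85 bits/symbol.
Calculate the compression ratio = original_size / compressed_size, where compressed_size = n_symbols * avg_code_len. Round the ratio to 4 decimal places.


original_size = n_symbols * orig_bits = 648 * 8 = 5184 bits
compressed_size = n_symbols * avg_code_len = 648 * 6.85 = 4438.8 bits
ratio = original_size / compressed_size = 5184 / 4438.8 = 1.1679

Compression ratio = 1.1679


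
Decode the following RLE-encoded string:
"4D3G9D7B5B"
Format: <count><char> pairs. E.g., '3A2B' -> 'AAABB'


Expanding each <count><char> pair:
  4D -> 'DDDD'
  3G -> 'GGG'
  9D -> 'DDDDDDDDD'
  7B -> 'BBBBBBB'
  5B -> 'BBBBB'

Decoded = DDDDGGGDDDDDDDDDBBBBBBBBBBBB


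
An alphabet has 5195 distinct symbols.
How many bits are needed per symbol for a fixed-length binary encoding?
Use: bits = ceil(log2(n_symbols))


log2(5195) = 12.3429
Bracket: 2^12 = 4096 < 5195 <= 2^13 = 8192
So ceil(log2(5195)) = 13

bits = ceil(log2(5195)) = ceil(12.3429) = 13 bits


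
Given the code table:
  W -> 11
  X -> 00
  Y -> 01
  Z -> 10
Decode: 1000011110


Decoding:
10 -> Z
00 -> X
01 -> Y
11 -> W
10 -> Z


Result: ZXYWZ


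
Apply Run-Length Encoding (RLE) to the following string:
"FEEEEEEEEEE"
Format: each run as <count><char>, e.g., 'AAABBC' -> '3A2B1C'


Scanning runs left to right:
  i=0: run of 'F' x 1 -> '1F'
  i=1: run of 'E' x 10 -> '10E'

RLE = 1F10E


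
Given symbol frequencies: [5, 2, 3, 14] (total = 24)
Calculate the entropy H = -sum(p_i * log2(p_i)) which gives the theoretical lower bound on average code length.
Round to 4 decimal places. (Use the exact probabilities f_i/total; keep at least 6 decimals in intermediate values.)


Per-symbol terms -p_i * log2(p_i) with p_i = f_i/24:
  p = 5/24 = 0.208333: log2(p) = -2.263034, -p*log2(p) = 0.471466
  p = 2/24 = 0.083333: log2(p) = -3.584963, -p*log2(p) = 0.298747
  p = 3/24 = 0.125000: log2(p) = -3.000000, -p*log2(p) = 0.375000
  p = 14/24 = 0.583333: log2(p) = -0.777608, -p*log2(p) = 0.453604
H = 0.471466 + 0.298747 + 0.375000 + 0.453604 = 1.598817

H = 1.5988 bits/symbol


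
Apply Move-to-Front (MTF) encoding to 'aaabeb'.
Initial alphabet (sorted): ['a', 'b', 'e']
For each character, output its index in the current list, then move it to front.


MTF encoding:
'a': index 0 in ['a', 'b', 'e'] -> ['a', 'b', 'e']
'a': index 0 in ['a', 'b', 'e'] -> ['a', 'b', 'e']
'a': index 0 in ['a', 'b', 'e'] -> ['a', 'b', 'e']
'b': index 1 in ['a', 'b', 'e'] -> ['b', 'a', 'e']
'e': index 2 in ['b', 'a', 'e'] -> ['e', 'b', 'a']
'b': index 1 in ['e', 'b', 'a'] -> ['b', 'e', 'a']


Output: [0, 0, 0, 1, 2, 1]


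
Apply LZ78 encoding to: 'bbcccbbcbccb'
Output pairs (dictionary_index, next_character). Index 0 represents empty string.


LZ78 encoding steps:
Dictionary: {0: ''}
Step 1: w='' (idx 0), next='b' -> output (0, 'b'), add 'b' as idx 1
Step 2: w='b' (idx 1), next='c' -> output (1, 'c'), add 'bc' as idx 2
Step 3: w='' (idx 0), next='c' -> output (0, 'c'), add 'c' as idx 3
Step 4: w='c' (idx 3), next='b' -> output (3, 'b'), add 'cb' as idx 4
Step 5: w='bc' (idx 2), next='b' -> output (2, 'b'), add 'bcb' as idx 5
Step 6: w='c' (idx 3), next='c' -> output (3, 'c'), add 'cc' as idx 6
Step 7: w='b' (idx 1), end of input -> output (1, '')


Encoded: [(0, 'b'), (1, 'c'), (0, 'c'), (3, 'b'), (2, 'b'), (3, 'c'), (1, '')]


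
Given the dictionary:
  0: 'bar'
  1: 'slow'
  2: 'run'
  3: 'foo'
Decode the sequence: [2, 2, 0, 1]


Look up each index in the dictionary:
  2 -> 'run'
  2 -> 'run'
  0 -> 'bar'
  1 -> 'slow'

Decoded: "run run bar slow"


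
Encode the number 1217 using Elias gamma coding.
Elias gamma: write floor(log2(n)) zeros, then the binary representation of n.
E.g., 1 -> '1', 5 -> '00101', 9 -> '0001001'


num_bits = floor(log2(1217)) + 1 = 11
leading_zeros = num_bits - 1 = 10
binary(1217) = 10011000001

Elias gamma(1217) = '0000000000' + '10011000001' = 000000000010011000001 (21 bits)


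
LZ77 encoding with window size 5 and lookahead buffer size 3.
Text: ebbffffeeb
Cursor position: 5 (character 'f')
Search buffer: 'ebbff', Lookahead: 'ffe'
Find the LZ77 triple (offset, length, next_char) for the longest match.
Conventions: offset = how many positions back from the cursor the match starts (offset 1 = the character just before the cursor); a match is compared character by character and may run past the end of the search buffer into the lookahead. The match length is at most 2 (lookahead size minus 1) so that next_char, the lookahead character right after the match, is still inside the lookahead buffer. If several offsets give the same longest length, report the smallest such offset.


Try each offset into the search buffer:
  offset=1 (pos 4, char 'f'): match length 2
  offset=2 (pos 3, char 'f'): match length 2
  offset=3 (pos 2, char 'b'): match length 0
  offset=4 (pos 1, char 'b'): match length 0
  offset=5 (pos 0, char 'e'): match length 0
Longest match has length 2, found at offsets 1, 2; take the smallest, offset 1.
next_char = character at position 5 + 2 = 7 -> 'e'

Best match: offset=1, length=2 (matching 'ff' starting at position 4)
LZ77 triple: (1, 2, 'e')


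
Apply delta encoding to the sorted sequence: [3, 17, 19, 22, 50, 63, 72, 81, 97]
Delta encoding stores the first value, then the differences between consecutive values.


First value: 3
Deltas:
  17 - 3 = 14
  19 - 17 = 2
  22 - 19 = 3
  50 - 22 = 28
  63 - 50 = 13
  72 - 63 = 9
  81 - 72 = 9
  97 - 81 = 16


Delta encoded: [3, 14, 2, 3, 28, 13, 9, 9, 16]


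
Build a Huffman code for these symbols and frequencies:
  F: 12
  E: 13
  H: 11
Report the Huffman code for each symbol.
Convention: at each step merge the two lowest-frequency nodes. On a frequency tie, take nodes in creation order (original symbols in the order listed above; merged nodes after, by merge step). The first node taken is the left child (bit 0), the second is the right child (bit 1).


Huffman tree construction:
Step 1: Merge H(11) + F(12) = 23
Step 2: Merge E(13) + (H+F)(23) = 36
Read each symbol's code off the tree from the root (left child = 0, right child = 1).

Codes:
  F: 11 (length 2)
  E: 0 (length 1)
  H: 10 (length 2)
Average code length: 59/36 = 1.6389 bits/symbol


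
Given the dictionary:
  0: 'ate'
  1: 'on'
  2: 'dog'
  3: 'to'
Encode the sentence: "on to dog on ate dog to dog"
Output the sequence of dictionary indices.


Look up each word in the dictionary:
  'on' -> 1
  'to' -> 3
  'dog' -> 2
  'on' -> 1
  'ate' -> 0
  'dog' -> 2
  'to' -> 3
  'dog' -> 2

Encoded: [1, 3, 2, 1, 0, 2, 3, 2]


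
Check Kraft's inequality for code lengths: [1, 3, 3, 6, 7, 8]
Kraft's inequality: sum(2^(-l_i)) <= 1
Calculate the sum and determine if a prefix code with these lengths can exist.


Sum = 2^(-1) + 2^(-3) + 2^(-3) + 2^(-6) + 2^(-7) + 2^(-8)
    = 0.5 + 0.125 + 0.125 + 0.015625 + 0.0078125 + 0.00390625
    = 199/256 = 0.77734375
Since 0.77734375 <= 1, Kraft's inequality IS satisfied.
A prefix code with these lengths CAN exist.

Kraft sum = 0.77734375. Satisfied.


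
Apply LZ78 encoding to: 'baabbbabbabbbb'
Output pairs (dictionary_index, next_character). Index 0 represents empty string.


LZ78 encoding steps:
Dictionary: {0: ''}
Step 1: w='' (idx 0), next='b' -> output (0, 'b'), add 'b' as idx 1
Step 2: w='' (idx 0), next='a' -> output (0, 'a'), add 'a' as idx 2
Step 3: w='a' (idx 2), next='b' -> output (2, 'b'), add 'ab' as idx 3
Step 4: w='b' (idx 1), next='b' -> output (1, 'b'), add 'bb' as idx 4
Step 5: w='ab' (idx 3), next='b' -> output (3, 'b'), add 'abb' as idx 5
Step 6: w='abb' (idx 5), next='b' -> output (5, 'b'), add 'abbb' as idx 6
Step 7: w='b' (idx 1), end of input -> output (1, '')


Encoded: [(0, 'b'), (0, 'a'), (2, 'b'), (1, 'b'), (3, 'b'), (5, 'b'), (1, '')]


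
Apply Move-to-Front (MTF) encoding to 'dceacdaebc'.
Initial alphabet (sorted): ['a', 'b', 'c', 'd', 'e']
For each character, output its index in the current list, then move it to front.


MTF encoding:
'd': index 3 in ['a', 'b', 'c', 'd', 'e'] -> ['d', 'a', 'b', 'c', 'e']
'c': index 3 in ['d', 'a', 'b', 'c', 'e'] -> ['c', 'd', 'a', 'b', 'e']
'e': index 4 in ['c', 'd', 'a', 'b', 'e'] -> ['e', 'c', 'd', 'a', 'b']
'a': index 3 in ['e', 'c', 'd', 'a', 'b'] -> ['a', 'e', 'c', 'd', 'b']
'c': index 2 in ['a', 'e', 'c', 'd', 'b'] -> ['c', 'a', 'e', 'd', 'b']
'd': index 3 in ['c', 'a', 'e', 'd', 'b'] -> ['d', 'c', 'a', 'e', 'b']
'a': index 2 in ['d', 'c', 'a', 'e', 'b'] -> ['a', 'd', 'c', 'e', 'b']
'e': index 3 in ['a', 'd', 'c', 'e', 'b'] -> ['e', 'a', 'd', 'c', 'b']
'b': index 4 in ['e', 'a', 'd', 'c', 'b'] -> ['b', 'e', 'a', 'd', 'c']
'c': index 4 in ['b', 'e', 'a', 'd', 'c'] -> ['c', 'b', 'e', 'a', 'd']


Output: [3, 3, 4, 3, 2, 3, 2, 3, 4, 4]


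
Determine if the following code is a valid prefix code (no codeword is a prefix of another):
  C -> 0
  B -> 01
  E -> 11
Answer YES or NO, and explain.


Checking each pair (does one codeword prefix another?):
  C='0' vs B='01': prefix -- VIOLATION

NO -- this is NOT a valid prefix code. C (0) is a prefix of B (01).


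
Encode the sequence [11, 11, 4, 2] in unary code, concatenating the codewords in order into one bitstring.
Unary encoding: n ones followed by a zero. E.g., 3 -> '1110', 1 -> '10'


Encode each number as n ones followed by a terminating 0:
  11 -> 111111111110 (12 bits)
  11 -> 111111111110 (12 bits)
  4 -> 11110 (5 bits)
  2 -> 110 (3 bits)
Total length = 12 + 12 + 5 + 3 = 32 bits.

Unary([11, 11, 4, 2]) = 11111111111011111111111011110110 (32 bits)


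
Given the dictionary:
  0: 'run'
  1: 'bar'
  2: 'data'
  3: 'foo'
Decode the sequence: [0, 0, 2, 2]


Look up each index in the dictionary:
  0 -> 'run'
  0 -> 'run'
  2 -> 'data'
  2 -> 'data'

Decoded: "run run data data"


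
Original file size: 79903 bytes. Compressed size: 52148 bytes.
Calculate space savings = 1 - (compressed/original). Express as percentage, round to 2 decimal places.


ratio = compressed/original = 52148/79903 = 0.652641
savings = 1 - ratio = 1 - 0.652641 = 0.347359
as a percentage: 0.347359 * 100 = 34.74%

Space savings = 1 - 52148/79903 = 34.74%


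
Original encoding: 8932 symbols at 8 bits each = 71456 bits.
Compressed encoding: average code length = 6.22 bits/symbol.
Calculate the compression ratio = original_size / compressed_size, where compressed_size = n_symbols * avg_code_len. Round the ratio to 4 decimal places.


original_size = n_symbols * orig_bits = 8932 * 8 = 71456 bits
compressed_size = n_symbols * avg_code_len = 8932 * 6.22 = 55557.04 bits
ratio = original_size / compressed_size = 71456 / 55557.04 = 1.2862

Compression ratio = 1.2862


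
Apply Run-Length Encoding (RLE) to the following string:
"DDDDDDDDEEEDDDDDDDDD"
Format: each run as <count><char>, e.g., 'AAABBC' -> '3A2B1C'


Scanning runs left to right:
  i=0: run of 'D' x 8 -> '8D'
  i=8: run of 'E' x 3 -> '3E'
  i=11: run of 'D' x 9 -> '9D'

RLE = 8D3E9D


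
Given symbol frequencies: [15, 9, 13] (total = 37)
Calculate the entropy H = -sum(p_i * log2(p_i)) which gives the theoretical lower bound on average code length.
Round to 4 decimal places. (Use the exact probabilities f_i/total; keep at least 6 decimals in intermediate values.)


Per-symbol terms -p_i * log2(p_i) with p_i = f_i/37:
  p = 15/37 = 0.405405: log2(p) = -1.302563, -p*log2(p) = 0.528066
  p = 9/37 = 0.243243: log2(p) = -2.039528, -p*log2(p) = 0.496101
  p = 13/37 = 0.351351: log2(p) = -1.509014, -p*log2(p) = 0.530194
H = 0.528066 + 0.496101 + 0.530194 = 1.554361

H = 1.5544 bits/symbol


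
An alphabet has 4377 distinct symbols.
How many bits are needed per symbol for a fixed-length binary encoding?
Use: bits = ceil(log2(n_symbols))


log2(4377) = 12.0957
Bracket: 2^12 = 4096 < 4377 <= 2^13 = 8192
So ceil(log2(4377)) = 13

bits = ceil(log2(4377)) = ceil(12.0957) = 13 bits


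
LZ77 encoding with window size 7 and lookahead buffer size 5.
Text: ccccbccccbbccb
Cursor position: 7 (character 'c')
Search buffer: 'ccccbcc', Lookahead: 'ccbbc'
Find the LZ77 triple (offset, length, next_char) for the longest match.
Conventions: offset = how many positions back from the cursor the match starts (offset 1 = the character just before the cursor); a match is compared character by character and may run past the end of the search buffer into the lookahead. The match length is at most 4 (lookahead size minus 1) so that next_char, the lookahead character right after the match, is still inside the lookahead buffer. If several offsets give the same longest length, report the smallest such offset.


Try each offset into the search buffer:
  offset=1 (pos 6, char 'c'): match length 2
  offset=2 (pos 5, char 'c'): match length 2
  offset=3 (pos 4, char 'b'): match length 0
  offset=4 (pos 3, char 'c'): match length 1
  offset=5 (pos 2, char 'c'): match length 3
  offset=6 (pos 1, char 'c'): match length 2
  offset=7 (pos 0, char 'c'): match length 2
Longest match has length 3 at offset 5.
next_char = character at position 7 + 3 = 10 -> 'b'

Best match: offset=5, length=3 (matching 'ccb' starting at position 2)
LZ77 triple: (5, 3, 'b')


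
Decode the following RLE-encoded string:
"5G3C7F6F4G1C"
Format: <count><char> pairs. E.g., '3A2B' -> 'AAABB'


Expanding each <count><char> pair:
  5G -> 'GGGGG'
  3C -> 'CCC'
  7F -> 'FFFFFFF'
  6F -> 'FFFFFF'
  4G -> 'GGGG'
  1C -> 'C'

Decoded = GGGGGCCCFFFFFFFFFFFFFGGGGC


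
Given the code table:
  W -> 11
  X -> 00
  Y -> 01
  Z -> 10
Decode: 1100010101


Decoding:
11 -> W
00 -> X
01 -> Y
01 -> Y
01 -> Y


Result: WXYYY


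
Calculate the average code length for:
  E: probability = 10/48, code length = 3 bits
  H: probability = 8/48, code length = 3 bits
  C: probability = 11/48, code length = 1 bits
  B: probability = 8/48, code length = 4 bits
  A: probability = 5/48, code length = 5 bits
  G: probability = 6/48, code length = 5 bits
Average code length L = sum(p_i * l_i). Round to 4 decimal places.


Weighted contributions p_i * l_i:
  E: (10/48) * 3 = 30/48
  H: (8/48) * 3 = 24/48
  C: (11/48) * 1 = 11/48
  B: (8/48) * 4 = 32/48
  A: (5/48) * 5 = 25/48
  G: (6/48) * 5 = 30/48
Sum = (30 + 24 + 11 + 32 + 25 + 30)/48 = 152/48

L = 152/48 = 3.1667 bits/symbol


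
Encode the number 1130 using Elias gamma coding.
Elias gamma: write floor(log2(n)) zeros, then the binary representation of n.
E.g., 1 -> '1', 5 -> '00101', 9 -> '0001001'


num_bits = floor(log2(1130)) + 1 = 11
leading_zeros = num_bits - 1 = 10
binary(1130) = 10001101010

Elias gamma(1130) = '0000000000' + '10001101010' = 000000000010001101010 (21 bits)


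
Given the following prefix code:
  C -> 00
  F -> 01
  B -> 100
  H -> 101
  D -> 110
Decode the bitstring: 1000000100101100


Decoding step by step:
Bits 100 -> B
Bits 00 -> C
Bits 00 -> C
Bits 100 -> B
Bits 101 -> H
Bits 100 -> B


Decoded message: BCCBHB


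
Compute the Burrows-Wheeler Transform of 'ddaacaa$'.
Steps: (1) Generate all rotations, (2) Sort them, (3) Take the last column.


Rotations (sorted):
  0: $ddaacaa -> last char: a
  1: a$ddaaca -> last char: a
  2: aa$ddaac -> last char: c
  3: aacaa$dd -> last char: d
  4: acaa$dda -> last char: a
  5: caa$ddaa -> last char: a
  6: daacaa$d -> last char: d
  7: ddaacaa$ -> last char: $


BWT = aacdaad$


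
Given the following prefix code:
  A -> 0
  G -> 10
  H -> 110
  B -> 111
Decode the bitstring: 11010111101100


Decoding step by step:
Bits 110 -> H
Bits 10 -> G
Bits 111 -> B
Bits 10 -> G
Bits 110 -> H
Bits 0 -> A


Decoded message: HGBGHA


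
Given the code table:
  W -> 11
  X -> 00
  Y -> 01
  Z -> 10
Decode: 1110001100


Decoding:
11 -> W
10 -> Z
00 -> X
11 -> W
00 -> X


Result: WZXWX


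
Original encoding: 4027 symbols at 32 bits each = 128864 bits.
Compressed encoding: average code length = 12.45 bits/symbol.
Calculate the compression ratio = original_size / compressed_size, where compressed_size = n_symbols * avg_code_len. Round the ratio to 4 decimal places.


original_size = n_symbols * orig_bits = 4027 * 32 = 128864 bits
compressed_size = n_symbols * avg_code_len = 4027 * 12.45 = 50136.15 bits
ratio = original_size / compressed_size = 128864 / 50136.15 = 2.5703

Compression ratio = 2.5703


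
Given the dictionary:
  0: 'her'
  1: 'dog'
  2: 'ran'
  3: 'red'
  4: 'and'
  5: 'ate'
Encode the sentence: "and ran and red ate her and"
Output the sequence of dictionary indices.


Look up each word in the dictionary:
  'and' -> 4
  'ran' -> 2
  'and' -> 4
  'red' -> 3
  'ate' -> 5
  'her' -> 0
  'and' -> 4

Encoded: [4, 2, 4, 3, 5, 0, 4]


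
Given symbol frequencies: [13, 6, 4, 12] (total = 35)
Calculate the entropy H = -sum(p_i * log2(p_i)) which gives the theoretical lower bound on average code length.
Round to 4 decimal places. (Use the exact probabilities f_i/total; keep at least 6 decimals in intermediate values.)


Per-symbol terms -p_i * log2(p_i) with p_i = f_i/35:
  p = 13/35 = 0.371429: log2(p) = -1.428843, -p*log2(p) = 0.530713
  p = 6/35 = 0.171429: log2(p) = -2.544321, -p*log2(p) = 0.436169
  p = 4/35 = 0.114286: log2(p) = -3.129283, -p*log2(p) = 0.357632
  p = 12/35 = 0.342857: log2(p) = -1.544321, -p*log2(p) = 0.529481
H = 0.530713 + 0.436169 + 0.357632 + 0.529481 = 1.853995

H = 1.854 bits/symbol


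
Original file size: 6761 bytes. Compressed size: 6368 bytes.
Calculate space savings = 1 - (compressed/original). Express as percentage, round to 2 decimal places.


ratio = compressed/original = 6368/6761 = 0.941873
savings = 1 - ratio = 1 - 0.941873 = 0.058127
as a percentage: 0.058127 * 100 = 5.81%

Space savings = 1 - 6368/6761 = 5.81%
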